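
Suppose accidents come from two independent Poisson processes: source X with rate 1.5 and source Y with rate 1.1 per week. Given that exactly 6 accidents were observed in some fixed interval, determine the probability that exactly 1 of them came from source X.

Given the total, each event is independently from source X with probability p = λ_X/(λ_X+λ_Y) = 1.5/2.6 ≈ 0.5769.
So K ~ Binomial(6, 1.5/2.6): P(K = 1) = C(6,1) · (1.5/2.6)^1 · (1.1/2.6)^5 ≈ 0.0469.

0.0469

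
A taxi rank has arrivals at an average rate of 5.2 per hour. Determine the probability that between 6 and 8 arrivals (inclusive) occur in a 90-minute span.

0.4102

Over the interval, μ = 5.2 × 1.5 = 7.8 (a 90-minute span = 1.5 hours).
P(6 ≤ N ≤ 8) = Σ_{j=6}^{8} e^(−7.8) · 7.8^j/j! ≈ 0.4102.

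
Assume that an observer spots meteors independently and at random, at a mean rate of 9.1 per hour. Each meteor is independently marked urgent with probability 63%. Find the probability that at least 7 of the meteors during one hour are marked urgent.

0.3509

Thinning: the meteors that are marked urgent themselves form a Poisson process with rate 0.63 × 9.1 = 5.733 per hour.
So μ = 5.733.
P(N ≥ 7) = 1 − P(N ≤ 6) ≈ 0.3509.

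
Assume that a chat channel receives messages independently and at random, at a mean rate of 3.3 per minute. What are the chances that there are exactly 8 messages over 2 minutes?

Over the interval, μ = 3.3 × 2 = 6.6 (2 minutes).
P(N = 8) = e^(−μ) μ^8/8! = e^(−6.6) · 6.6^8/40320 ≈ 0.1215.

0.1215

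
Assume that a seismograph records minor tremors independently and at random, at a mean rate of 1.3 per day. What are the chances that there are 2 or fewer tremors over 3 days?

Over the interval, μ = 1.3 × 3 = 3.9 (3 days).
P(N ≤ 2) = Σ_{j=0}^{2} e^(−μ) μ^j/j! ≈ 0.2531.

0.2531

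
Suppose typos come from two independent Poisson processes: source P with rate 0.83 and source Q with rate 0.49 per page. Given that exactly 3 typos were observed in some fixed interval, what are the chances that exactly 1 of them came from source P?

0.2599

Given the total, each event is independently from source P with probability p = λ_P/(λ_P+λ_Q) = 0.83/1.32 ≈ 0.6288.
So K ~ Binomial(3, 0.83/1.32): P(K = 1) = C(3,1) · (0.83/1.32)^1 · (0.49/1.32)^2 ≈ 0.2599.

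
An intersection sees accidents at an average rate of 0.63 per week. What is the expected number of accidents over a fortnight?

1.26

E[N] = λt = 0.63 × 2 = 1.26 (a fortnight = 2 weeks).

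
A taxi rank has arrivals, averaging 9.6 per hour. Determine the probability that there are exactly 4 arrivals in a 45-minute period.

0.0836

Over the interval, μ = 9.6 × 0.75 = 7.2 (a 45-minute period = 0.75 hours).
P(N = 4) = e^(−μ) μ^4/4! = e^(−7.2) · 7.2^4/24 ≈ 0.0836.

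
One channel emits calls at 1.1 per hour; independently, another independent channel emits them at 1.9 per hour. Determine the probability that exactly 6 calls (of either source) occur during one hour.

Independent Poisson processes superpose: combined rate λ = 1.1 + 1.9 = 3 per hour.
So μ = 3.
P(N = 6) = e^(−3) · 3^6/6! ≈ 0.0504.

0.0504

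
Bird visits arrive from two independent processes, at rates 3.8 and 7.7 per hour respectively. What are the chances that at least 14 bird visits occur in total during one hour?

0.2670

Independent Poisson processes superpose: combined rate λ = 3.8 + 7.7 = 11.5 per hour.
So μ = 11.5.
P(N ≥ 14) = 1 − P(N ≤ 13) ≈ 0.2670.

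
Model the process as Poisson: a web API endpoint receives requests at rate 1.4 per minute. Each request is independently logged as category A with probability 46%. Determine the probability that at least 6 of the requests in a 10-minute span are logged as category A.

0.6222

Thinning: the requests that are logged as category A themselves form a Poisson process with rate 0.46 × 1.4 = 0.644 per minute.
Over the interval, μ = 0.644 × 10 = 6.44 (a 10-minute span = 10 minutes).
P(N ≥ 6) = 1 − P(N ≤ 5) ≈ 0.6222.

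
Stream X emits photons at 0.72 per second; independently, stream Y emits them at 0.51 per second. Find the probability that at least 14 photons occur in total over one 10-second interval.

0.3505

Independent Poisson processes superpose: combined rate λ = 0.72 + 0.51 = 1.23 per second.
Over the interval, μ = 1.23 × 10 = 12.3 (a 10-second interval = 10 seconds).
P(N ≥ 14) = 1 − P(N ≤ 13) ≈ 0.3505.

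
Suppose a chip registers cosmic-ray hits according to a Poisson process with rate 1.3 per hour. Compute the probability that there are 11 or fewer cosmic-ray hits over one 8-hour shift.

0.6505

Over the interval, μ = 1.3 × 8 = 10.4 (an 8-hour shift = 8 hours).
P(N ≤ 11) = Σ_{j=0}^{11} e^(−μ) μ^j/j! ≈ 0.6505.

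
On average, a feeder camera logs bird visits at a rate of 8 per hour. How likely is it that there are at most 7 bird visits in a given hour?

0.4530

With mean μ = 8 per hour,
P(N ≤ 7) = Σ_{j=0}^{7} e^(−μ) μ^j/j! ≈ 0.4530.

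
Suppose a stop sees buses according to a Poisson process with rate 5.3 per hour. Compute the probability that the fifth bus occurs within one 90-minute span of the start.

Over the interval, μ = 5.3 × 1.5 = 7.95 (a 90-minute span = 1.5 hours).
The fifth arrival falls in the interval iff at least 5 events occur there: P(S_5 ≤ t) = P(N ≥ 5) = 1 − P(N ≤ 4) ≈ 0.8975.

0.8975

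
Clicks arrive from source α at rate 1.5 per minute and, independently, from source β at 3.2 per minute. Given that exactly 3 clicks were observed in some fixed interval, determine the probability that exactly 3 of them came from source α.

0.0325

Given the total, each event is independently from source α with probability p = λ_α/(λ_α+λ_β) = 1.5/4.7 ≈ 0.3191.
So K ~ Binomial(3, 1.5/4.7): P(K = 3) = C(3,3) · (1.5/4.7)^3 · (3.2/4.7)^0 ≈ 0.0325.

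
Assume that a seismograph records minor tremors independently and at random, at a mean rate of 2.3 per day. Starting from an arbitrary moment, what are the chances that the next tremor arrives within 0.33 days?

0.5319

Inter-arrival times are exponential with rate λ = 2.3 per day.
P(T ≤ 0.33) = 1 − e^(−λt) = 1 − e^(−2.3 × 0.33) = 1 − e^(−0.759) ≈ 0.5319.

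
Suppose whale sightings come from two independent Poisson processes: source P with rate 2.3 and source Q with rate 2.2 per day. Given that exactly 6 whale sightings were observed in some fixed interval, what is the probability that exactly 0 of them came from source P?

0.0137

Given the total, each event is independently from source P with probability p = λ_P/(λ_P+λ_Q) = 2.3/4.5 ≈ 0.5111.
So K ~ Binomial(6, 2.3/4.5): P(K = 0) = C(6,0) · (2.3/4.5)^0 · (2.2/4.5)^6 ≈ 0.0137.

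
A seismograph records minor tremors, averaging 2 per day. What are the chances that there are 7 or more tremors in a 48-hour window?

0.1107

Over the interval, μ = 2 × 2 = 4 (a 48-hour window = 2 days).
P(N ≥ 7) = 1 − P(N ≤ 6) = 1 − Σ_{j=0}^{6} e^(−μ) μ^j/j! ≈ 0.1107.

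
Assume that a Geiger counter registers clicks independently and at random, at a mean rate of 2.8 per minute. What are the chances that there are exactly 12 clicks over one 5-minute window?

0.0984

Over the interval, μ = 2.8 × 5 = 14 (a 5-minute window = 5 minutes).
P(N = 12) = e^(−μ) μ^12/12! = e^(−14) · 14^12/479001600 ≈ 0.0984.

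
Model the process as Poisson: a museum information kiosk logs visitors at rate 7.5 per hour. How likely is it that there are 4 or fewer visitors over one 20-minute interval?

0.8912

Over the interval, μ = 7.5 × 1/3 = 2.5 (a 20-minute interval = 1/3 hours).
P(N ≤ 4) = Σ_{j=0}^{4} e^(−μ) μ^j/j! ≈ 0.8912.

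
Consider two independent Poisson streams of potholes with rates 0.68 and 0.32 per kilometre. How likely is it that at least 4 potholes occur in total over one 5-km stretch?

0.7350

Independent Poisson processes superpose: combined rate λ = 0.68 + 0.32 = 1 per kilometre.
Over the interval, μ = 1 × 5 = 5 (a 5-km stretch = 5 kilometres).
P(N ≥ 4) = 1 − P(N ≤ 3) ≈ 0.7350.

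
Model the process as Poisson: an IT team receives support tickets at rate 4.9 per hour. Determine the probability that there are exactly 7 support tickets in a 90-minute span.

Over the interval, μ = 4.9 × 1.5 = 7.35 (a 90-minute span = 1.5 hours).
P(N = 7) = e^(−μ) μ^7/7! = e^(−7.35) · 7.35^7/5040 ≈ 0.1477.

0.1477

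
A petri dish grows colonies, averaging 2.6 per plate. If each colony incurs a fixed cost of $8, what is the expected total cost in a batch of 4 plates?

E[N] = 2.6 × 4 = 10.4 (a batch of 4 plates = 4 plates); E[cost] = 10.4 × $8 = $83.2.

$83.2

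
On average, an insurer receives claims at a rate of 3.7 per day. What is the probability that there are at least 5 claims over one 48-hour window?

0.8605

Over the interval, μ = 3.7 × 2 = 7.4 (a 48-hour window = 2 days).
P(N ≥ 5) = 1 − P(N ≤ 4) = 1 − Σ_{j=0}^{4} e^(−μ) μ^j/j! ≈ 0.8605.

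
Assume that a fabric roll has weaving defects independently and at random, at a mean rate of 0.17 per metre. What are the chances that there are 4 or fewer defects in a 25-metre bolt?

Over the interval, μ = 0.17 × 25 = 4.25 (a 25-metre bolt = 25 metres).
P(N ≤ 4) = Σ_{j=0}^{4} e^(−μ) μ^j/j! ≈ 0.5801.

0.5801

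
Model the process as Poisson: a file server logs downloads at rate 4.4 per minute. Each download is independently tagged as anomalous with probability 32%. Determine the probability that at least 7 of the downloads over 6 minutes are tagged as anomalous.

Thinning: the downloads that are tagged as anomalous themselves form a Poisson process with rate 0.32 × 4.4 = 1.408 per minute.
Over the interval, μ = 1.408 × 6 = 8.448 (6 minutes).
P(N ≥ 7) = 1 − P(N ≤ 6) ≈ 0.7382.

0.7382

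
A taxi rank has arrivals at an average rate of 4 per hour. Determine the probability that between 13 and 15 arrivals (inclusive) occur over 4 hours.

0.2736

Over the interval, μ = 4 × 4 = 16 (4 hours).
P(13 ≤ N ≤ 15) = Σ_{j=13}^{15} e^(−16) · 16^j/j! ≈ 0.2736.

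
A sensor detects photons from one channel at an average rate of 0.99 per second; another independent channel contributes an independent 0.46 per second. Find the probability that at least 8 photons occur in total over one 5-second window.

Independent Poisson processes superpose: combined rate λ = 0.99 + 0.46 = 1.45 per second.
Over the interval, μ = 1.45 × 5 = 7.25 (a 5-second window = 5 seconds).
P(N ≥ 8) = 1 − P(N ≤ 7) ≈ 0.4385.

0.4385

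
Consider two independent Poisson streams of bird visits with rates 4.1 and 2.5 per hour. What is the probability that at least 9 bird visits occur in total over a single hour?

0.2204

Independent Poisson processes superpose: combined rate λ = 4.1 + 2.5 = 6.6 per hour.
So μ = 6.6.
P(N ≥ 9) = 1 − P(N ≤ 8) ≈ 0.2204.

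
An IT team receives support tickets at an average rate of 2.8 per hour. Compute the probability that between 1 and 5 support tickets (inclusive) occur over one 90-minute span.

0.7381

Over the interval, μ = 2.8 × 1.5 = 4.2 (a 90-minute span = 1.5 hours).
P(1 ≤ N ≤ 5) = Σ_{j=1}^{5} e^(−4.2) · 4.2^j/j! ≈ 0.7381.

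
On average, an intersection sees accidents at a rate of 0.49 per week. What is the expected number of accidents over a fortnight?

E[N] = λt = 0.49 × 2 = 0.98 (a fortnight = 2 weeks).

0.98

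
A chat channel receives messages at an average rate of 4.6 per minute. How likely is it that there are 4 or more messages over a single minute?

0.6743

With mean μ = 4.6 per minute,
P(N ≥ 4) = 1 − P(N ≤ 3) = 1 − Σ_{j=0}^{3} e^(−μ) μ^j/j! ≈ 0.6743.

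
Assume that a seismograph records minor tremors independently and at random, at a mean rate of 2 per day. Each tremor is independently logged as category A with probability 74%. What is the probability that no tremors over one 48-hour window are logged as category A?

Thinning: the tremors that are logged as category A themselves form a Poisson process with rate 0.74 × 2 = 1.48 per day.
Over the interval, μ = 1.48 × 2 = 2.96 (a 48-hour window = 2 days).
P(N = 0) = e^(−2.96) · 2.96^0/0! ≈ 0.0518.

0.0518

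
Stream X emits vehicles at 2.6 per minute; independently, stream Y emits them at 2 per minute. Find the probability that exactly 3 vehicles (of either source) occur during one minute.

Independent Poisson processes superpose: combined rate λ = 2.6 + 2 = 4.6 per minute.
So μ = 4.6.
P(N = 3) = e^(−4.6) · 4.6^3/3! ≈ 0.1631.

0.1631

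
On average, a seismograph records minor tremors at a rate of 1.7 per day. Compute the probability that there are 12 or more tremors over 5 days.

Over the interval, μ = 1.7 × 5 = 8.5 (5 days).
P(N ≥ 12) = 1 − P(N ≤ 11) = 1 − Σ_{j=0}^{11} e^(−μ) μ^j/j! ≈ 0.1513.

0.1513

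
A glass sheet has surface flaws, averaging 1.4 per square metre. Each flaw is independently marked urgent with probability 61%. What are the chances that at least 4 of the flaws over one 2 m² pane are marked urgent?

Thinning: the flaws that are marked urgent themselves form a Poisson process with rate 0.61 × 1.4 = 0.854 per square metre.
Over the interval, μ = 0.854 × 2 = 1.708 (a 2 m² pane = 2 square metres).
P(N ≥ 4) = 1 − P(N ≤ 3) ≈ 0.0944.

0.0944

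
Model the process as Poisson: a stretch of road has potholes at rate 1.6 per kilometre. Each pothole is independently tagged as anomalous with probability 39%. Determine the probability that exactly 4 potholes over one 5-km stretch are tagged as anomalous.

0.1743

Thinning: the potholes that are tagged as anomalous themselves form a Poisson process with rate 0.39 × 1.6 = 0.624 per kilometre.
Over the interval, μ = 0.624 × 5 = 3.12 (a 5-km stretch = 5 kilometres).
P(N = 4) = e^(−3.12) · 3.12^4/4! ≈ 0.1743.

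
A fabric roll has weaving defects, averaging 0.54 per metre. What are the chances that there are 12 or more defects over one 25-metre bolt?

Over the interval, μ = 0.54 × 25 = 13.5 (a 25-metre bolt = 25 metres).
P(N ≥ 12) = 1 − P(N ≤ 11) = 1 − Σ_{j=0}^{11} e^(−μ) μ^j/j! ≈ 0.6955.

0.6955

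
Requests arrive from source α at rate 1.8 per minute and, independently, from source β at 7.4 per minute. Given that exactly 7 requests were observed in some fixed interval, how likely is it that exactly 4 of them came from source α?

0.0267

Given the total, each event is independently from source α with probability p = λ_α/(λ_α+λ_β) = 1.8/9.2 ≈ 0.1957.
So K ~ Binomial(7, 1.8/9.2): P(K = 4) = C(7,4) · (1.8/9.2)^4 · (7.4/9.2)^3 ≈ 0.0267.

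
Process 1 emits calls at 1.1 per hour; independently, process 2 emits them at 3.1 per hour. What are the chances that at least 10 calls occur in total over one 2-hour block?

Independent Poisson processes superpose: combined rate λ = 1.1 + 3.1 = 4.2 per hour.
Over the interval, μ = 4.2 × 2 = 8.4 (a 2-hour block = 2 hours).
P(N ≥ 10) = 1 − P(N ≤ 9) ≈ 0.3341.

0.3341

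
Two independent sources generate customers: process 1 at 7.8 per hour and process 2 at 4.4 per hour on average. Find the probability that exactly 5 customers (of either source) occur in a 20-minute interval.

0.1588

Independent Poisson processes superpose: combined rate λ = 7.8 + 4.4 = 12.2 per hour.
Over the interval, μ = 12.2 × 1/3 ≈ 4.06667 (a 20-minute interval = 1/3 hours).
P(N = 5) = e^(−4.06667) · 4.06667^5/5! ≈ 0.1588.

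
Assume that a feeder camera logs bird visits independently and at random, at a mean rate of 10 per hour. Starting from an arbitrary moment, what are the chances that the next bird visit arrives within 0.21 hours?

Inter-arrival times are exponential with rate λ = 10 per hour.
P(T ≤ 0.21) = 1 − e^(−λt) = 1 − e^(−10 × 0.21) = 1 − e^(−2.1) ≈ 0.8775.

0.8775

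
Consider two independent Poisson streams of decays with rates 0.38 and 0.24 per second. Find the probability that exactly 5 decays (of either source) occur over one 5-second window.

0.1075

Independent Poisson processes superpose: combined rate λ = 0.38 + 0.24 = 0.62 per second.
Over the interval, μ = 0.62 × 5 = 3.1 (a 5-second window = 5 seconds).
P(N = 5) = e^(−3.1) · 3.1^5/5! ≈ 0.1075.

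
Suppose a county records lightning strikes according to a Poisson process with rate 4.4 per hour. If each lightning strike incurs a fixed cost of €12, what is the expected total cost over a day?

E[N] = 4.4 × 24 = 105.6 (a day = 24 hours); E[cost] = 105.6 × €12 = €1267.2.

€1267.2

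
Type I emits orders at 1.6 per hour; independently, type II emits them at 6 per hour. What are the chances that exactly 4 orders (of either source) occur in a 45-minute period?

Independent Poisson processes superpose: combined rate λ = 1.6 + 6 = 7.6 per hour.
Over the interval, μ = 7.6 × 0.75 = 5.7 (a 45-minute period = 0.75 hours).
P(N = 4) = e^(−5.7) · 5.7^4/4! ≈ 0.1472.

0.1472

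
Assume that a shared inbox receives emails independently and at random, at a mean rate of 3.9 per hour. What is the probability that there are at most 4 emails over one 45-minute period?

Over the interval, μ = 3.9 × 0.75 = 2.925 (a 45-minute period = 0.75 hours).
P(N ≤ 4) = Σ_{j=0}^{4} e^(−μ) μ^j/j! ≈ 0.8277.

0.8277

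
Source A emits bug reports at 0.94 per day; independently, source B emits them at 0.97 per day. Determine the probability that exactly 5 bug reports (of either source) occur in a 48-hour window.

Independent Poisson processes superpose: combined rate λ = 0.94 + 0.97 = 1.91 per day.
Over the interval, μ = 1.91 × 2 = 3.82 (a 48-hour window = 2 days).
P(N = 5) = e^(−3.82) · 3.82^5/5! ≈ 0.1486.

0.1486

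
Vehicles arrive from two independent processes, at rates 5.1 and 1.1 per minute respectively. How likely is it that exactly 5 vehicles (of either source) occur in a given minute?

0.1549

Independent Poisson processes superpose: combined rate λ = 5.1 + 1.1 = 6.2 per minute.
So μ = 6.2.
P(N = 5) = e^(−6.2) · 6.2^5/5! ≈ 0.1549.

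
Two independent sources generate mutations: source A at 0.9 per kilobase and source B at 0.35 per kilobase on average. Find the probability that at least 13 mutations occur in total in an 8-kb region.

Independent Poisson processes superpose: combined rate λ = 0.9 + 0.35 = 1.25 per kilobase.
Over the interval, μ = 1.25 × 8 = 10 (an 8-kb region = 8 kilobases).
P(N ≥ 13) = 1 − P(N ≤ 12) ≈ 0.2084.

0.2084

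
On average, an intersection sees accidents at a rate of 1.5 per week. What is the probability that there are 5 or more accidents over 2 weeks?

Over the interval, μ = 1.5 × 2 = 3 (2 weeks).
P(N ≥ 5) = 1 − P(N ≤ 4) = 1 − Σ_{j=0}^{4} e^(−μ) μ^j/j! ≈ 0.1847.

0.1847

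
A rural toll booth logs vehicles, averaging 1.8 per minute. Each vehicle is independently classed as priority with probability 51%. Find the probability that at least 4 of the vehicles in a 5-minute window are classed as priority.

0.6727

Thinning: the vehicles that are classed as priority themselves form a Poisson process with rate 0.51 × 1.8 = 0.918 per minute.
Over the interval, μ = 0.918 × 5 = 4.59 (a 5-minute window = 5 minutes).
P(N ≥ 4) = 1 − P(N ≤ 3) ≈ 0.6727.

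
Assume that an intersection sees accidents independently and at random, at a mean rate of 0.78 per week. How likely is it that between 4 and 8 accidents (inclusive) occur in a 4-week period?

0.3748

Over the interval, μ = 0.78 × 4 = 3.12 (a 4-week period = 4 weeks).
P(4 ≤ N ≤ 8) = Σ_{j=4}^{8} e^(−3.12) · 3.12^j/j! ≈ 0.3748.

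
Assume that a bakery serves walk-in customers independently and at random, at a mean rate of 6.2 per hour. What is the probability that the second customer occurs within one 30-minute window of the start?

0.8153

Over the interval, μ = 6.2 × 0.5 = 3.1 (a 30-minute window = 0.5 hours).
The second arrival falls in the interval iff at least 2 events occur there: P(S_2 ≤ t) = P(N ≥ 2) = 1 − P(N ≤ 1) ≈ 0.8153.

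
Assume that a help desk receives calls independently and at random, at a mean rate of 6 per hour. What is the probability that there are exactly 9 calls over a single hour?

0.0688

With mean μ = 6 per hour,
P(N = 9) = e^(−μ) μ^9/9! = e^(−6) · 6^9/362880 ≈ 0.0688.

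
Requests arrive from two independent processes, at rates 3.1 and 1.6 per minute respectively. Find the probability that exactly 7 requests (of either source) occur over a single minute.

0.0914

Independent Poisson processes superpose: combined rate λ = 3.1 + 1.6 = 4.7 per minute.
So μ = 4.7.
P(N = 7) = e^(−4.7) · 4.7^7/7! ≈ 0.0914.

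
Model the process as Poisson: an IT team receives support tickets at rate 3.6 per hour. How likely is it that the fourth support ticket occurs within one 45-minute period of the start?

0.2859

Over the interval, μ = 3.6 × 0.75 = 2.7 (a 45-minute period = 0.75 hours).
The fourth arrival falls in the interval iff at least 4 events occur there: P(S_4 ≤ t) = P(N ≥ 4) = 1 − P(N ≤ 3) ≈ 0.2859.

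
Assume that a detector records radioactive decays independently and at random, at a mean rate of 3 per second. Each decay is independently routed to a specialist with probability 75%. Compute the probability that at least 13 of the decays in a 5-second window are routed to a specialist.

Thinning: the decays that are routed to a specialist themselves form a Poisson process with rate 0.75 × 3 = 2.25 per second.
Over the interval, μ = 2.25 × 5 = 11.25 (a 5-second window = 5 seconds).
P(N ≥ 13) = 1 − P(N ≤ 12) ≈ 0.3389.

0.3389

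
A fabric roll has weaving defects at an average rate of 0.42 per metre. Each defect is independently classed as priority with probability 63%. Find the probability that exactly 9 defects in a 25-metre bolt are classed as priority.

0.0896

Thinning: the defects that are classed as priority themselves form a Poisson process with rate 0.63 × 0.42 = 0.2646 per metre.
Over the interval, μ = 0.2646 × 25 = 6.615 (a 25-metre bolt = 25 metres).
P(N = 9) = e^(−6.615) · 6.615^9/9! ≈ 0.0896.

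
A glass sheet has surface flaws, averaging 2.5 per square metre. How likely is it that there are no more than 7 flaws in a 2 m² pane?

Over the interval, μ = 2.5 × 2 = 5 (a 2 m² pane = 2 square metres).
P(N ≤ 7) = Σ_{j=0}^{7} e^(−μ) μ^j/j! ≈ 0.8666.

0.8666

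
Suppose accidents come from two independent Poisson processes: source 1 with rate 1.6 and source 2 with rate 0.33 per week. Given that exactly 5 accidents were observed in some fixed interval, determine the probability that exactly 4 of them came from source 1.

Given the total, each event is independently from source 1 with probability p = λ_1/(λ_1+λ_2) = 1.6/1.93 ≈ 0.8290.
So K ~ Binomial(5, 1.6/1.93): P(K = 4) = C(5,4) · (1.6/1.93)^4 · (0.33/1.93)^1 ≈ 0.4038.

0.4038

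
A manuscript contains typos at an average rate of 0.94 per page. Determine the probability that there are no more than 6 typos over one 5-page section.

Over the interval, μ = 0.94 × 5 = 4.7 (a 5-page section = 5 pages).
P(N ≤ 6) = Σ_{j=0}^{6} e^(−μ) μ^j/j! ≈ 0.8046.

0.8046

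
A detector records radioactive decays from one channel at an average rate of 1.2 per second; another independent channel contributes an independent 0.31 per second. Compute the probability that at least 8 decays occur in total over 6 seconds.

0.6831

Independent Poisson processes superpose: combined rate λ = 1.2 + 0.31 = 1.51 per second.
Over the interval, μ = 1.51 × 6 = 9.06 (6 seconds).
P(N ≥ 8) = 1 − P(N ≤ 7) ≈ 0.6831.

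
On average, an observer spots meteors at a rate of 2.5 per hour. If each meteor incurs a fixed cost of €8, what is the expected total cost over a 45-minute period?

€15

E[N] = 2.5 × 0.75 = 1.875 (a 45-minute period = 0.75 hours); E[cost] = 1.875 × €8 = €15.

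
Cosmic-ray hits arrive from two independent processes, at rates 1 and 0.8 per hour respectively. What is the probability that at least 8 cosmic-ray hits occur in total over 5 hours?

0.6761

Independent Poisson processes superpose: combined rate λ = 1 + 0.8 = 1.8 per hour.
Over the interval, μ = 1.8 × 5 = 9 (5 hours).
P(N ≥ 8) = 1 − P(N ≤ 7) ≈ 0.6761.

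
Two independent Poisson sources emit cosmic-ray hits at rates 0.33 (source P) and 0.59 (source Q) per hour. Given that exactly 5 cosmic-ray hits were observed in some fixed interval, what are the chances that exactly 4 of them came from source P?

Given the total, each event is independently from source P with probability p = λ_P/(λ_P+λ_Q) = 0.33/0.92 ≈ 0.3587.
So K ~ Binomial(5, 0.33/0.92): P(K = 4) = C(5,4) · (0.33/0.92)^4 · (0.59/0.92)^1 ≈ 0.0531.

0.0531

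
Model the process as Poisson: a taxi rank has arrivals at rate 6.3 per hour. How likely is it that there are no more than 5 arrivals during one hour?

0.3988

With mean μ = 6.3 per hour,
P(N ≤ 5) = Σ_{j=0}^{5} e^(−μ) μ^j/j! ≈ 0.3988.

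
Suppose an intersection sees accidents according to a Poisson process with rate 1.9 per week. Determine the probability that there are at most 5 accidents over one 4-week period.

0.2307

Over the interval, μ = 1.9 × 4 = 7.6 (a 4-week period = 4 weeks).
P(N ≤ 5) = Σ_{j=0}^{5} e^(−μ) μ^j/j! ≈ 0.2307.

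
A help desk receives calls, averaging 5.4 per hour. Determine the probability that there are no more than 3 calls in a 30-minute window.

0.7141

Over the interval, μ = 5.4 × 0.5 = 2.7 (a 30-minute window = 0.5 hours).
P(N ≤ 3) = Σ_{j=0}^{3} e^(−μ) μ^j/j! ≈ 0.7141.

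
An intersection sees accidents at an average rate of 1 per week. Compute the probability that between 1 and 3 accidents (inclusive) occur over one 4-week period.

Over the interval, μ = 1 × 4 = 4 (a 4-week period = 4 weeks).
P(1 ≤ N ≤ 3) = Σ_{j=1}^{3} e^(−4) · 4^j/j! ≈ 0.4152.

0.4152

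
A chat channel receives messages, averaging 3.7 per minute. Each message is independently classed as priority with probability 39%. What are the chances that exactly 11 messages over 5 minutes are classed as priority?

Thinning: the messages that are classed as priority themselves form a Poisson process with rate 0.39 × 3.7 = 1.443 per minute.
Over the interval, μ = 1.443 × 5 = 7.215 (5 minutes).
P(N = 11) = e^(−7.215) · 7.215^11/11! ≈ 0.0508.

0.0508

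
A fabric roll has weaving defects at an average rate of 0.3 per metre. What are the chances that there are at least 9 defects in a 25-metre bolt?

0.3380

Over the interval, μ = 0.3 × 25 = 7.5 (a 25-metre bolt = 25 metres).
P(N ≥ 9) = 1 − P(N ≤ 8) = 1 − Σ_{j=0}^{8} e^(−μ) μ^j/j! ≈ 0.3380.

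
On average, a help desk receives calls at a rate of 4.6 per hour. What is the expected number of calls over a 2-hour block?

E[N] = λt = 4.6 × 2 = 9.2 (a 2-hour block = 2 hours).

9.2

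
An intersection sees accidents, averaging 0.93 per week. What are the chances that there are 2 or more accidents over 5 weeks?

0.9460

Over the interval, μ = 0.93 × 5 = 4.65 (5 weeks).
P(N ≥ 2) = 1 − P(N ≤ 1) = 1 − Σ_{j=0}^{1} e^(−μ) μ^j/j! ≈ 0.9460.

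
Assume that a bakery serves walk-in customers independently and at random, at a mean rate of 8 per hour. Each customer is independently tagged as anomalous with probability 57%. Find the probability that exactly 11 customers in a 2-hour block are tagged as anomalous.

0.0995

Thinning: the customers that are tagged as anomalous themselves form a Poisson process with rate 0.57 × 8 = 4.56 per hour.
Over the interval, μ = 4.56 × 2 = 9.12 (a 2-hour block = 2 hours).
P(N = 11) = e^(−9.12) · 9.12^11/11! ≈ 0.0995.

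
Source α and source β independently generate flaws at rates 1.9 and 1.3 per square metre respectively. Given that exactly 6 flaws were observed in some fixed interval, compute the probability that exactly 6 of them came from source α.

0.0438

Given the total, each event is independently from source α with probability p = λ_α/(λ_α+λ_β) = 1.9/3.2 ≈ 0.5937.
So K ~ Binomial(6, 1.9/3.2): P(K = 6) = C(6,6) · (1.9/3.2)^6 · (1.3/3.2)^0 ≈ 0.0438.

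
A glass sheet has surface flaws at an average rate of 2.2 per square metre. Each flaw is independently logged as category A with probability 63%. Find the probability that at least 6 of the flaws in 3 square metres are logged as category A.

Thinning: the flaws that are logged as category A themselves form a Poisson process with rate 0.63 × 2.2 = 1.386 per square metre.
Over the interval, μ = 1.386 × 3 = 4.158 (3 square metres).
P(N ≥ 6) = 1 − P(N ≤ 5) ≈ 0.2400.

0.2400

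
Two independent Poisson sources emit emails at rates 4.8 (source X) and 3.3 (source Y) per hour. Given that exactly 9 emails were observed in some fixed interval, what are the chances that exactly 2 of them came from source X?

Given the total, each event is independently from source X with probability p = λ_X/(λ_X+λ_Y) = 4.8/8.1 ≈ 0.5926.
So K ~ Binomial(9, 4.8/8.1): P(K = 2) = C(9,2) · (4.8/8.1)^2 · (3.3/8.1)^7 ≈ 0.0236.

0.0236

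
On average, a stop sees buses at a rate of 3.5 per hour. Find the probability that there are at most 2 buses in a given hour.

With mean μ = 3.5 per hour,
P(N ≤ 2) = Σ_{j=0}^{2} e^(−μ) μ^j/j! ≈ 0.3208.

0.3208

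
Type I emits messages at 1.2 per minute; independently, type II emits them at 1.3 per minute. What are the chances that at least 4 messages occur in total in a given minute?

0.2424

Independent Poisson processes superpose: combined rate λ = 1.2 + 1.3 = 2.5 per minute.
So μ = 2.5.
P(N ≥ 4) = 1 − P(N ≤ 3) ≈ 0.2424.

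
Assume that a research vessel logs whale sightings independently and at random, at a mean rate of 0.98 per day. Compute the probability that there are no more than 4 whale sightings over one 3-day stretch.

0.8252

Over the interval, μ = 0.98 × 3 = 2.94 (a 3-day stretch = 3 days).
P(N ≤ 4) = Σ_{j=0}^{4} e^(−μ) μ^j/j! ≈ 0.8252.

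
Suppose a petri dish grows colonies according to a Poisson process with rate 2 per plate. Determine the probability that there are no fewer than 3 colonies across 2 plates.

0.7619

Over the interval, μ = 2 × 2 = 4 (2 plates).
P(N ≥ 3) = 1 − P(N ≤ 2) = 1 − Σ_{j=0}^{2} e^(−μ) μ^j/j! ≈ 0.7619.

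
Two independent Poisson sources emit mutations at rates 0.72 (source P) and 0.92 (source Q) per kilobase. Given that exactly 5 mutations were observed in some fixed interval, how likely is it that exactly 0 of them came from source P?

0.0556

Given the total, each event is independently from source P with probability p = λ_P/(λ_P+λ_Q) = 0.72/1.64 ≈ 0.4390.
So K ~ Binomial(5, 0.72/1.64): P(K = 0) = C(5,0) · (0.72/1.64)^0 · (0.92/1.64)^5 ≈ 0.0556.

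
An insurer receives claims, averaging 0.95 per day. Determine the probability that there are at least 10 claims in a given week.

0.1359

Over the interval, μ = 0.95 × 7 = 6.65 (a week = 7 days).
P(N ≥ 10) = 1 − P(N ≤ 9) = 1 − Σ_{j=0}^{9} e^(−μ) μ^j/j! ≈ 0.1359.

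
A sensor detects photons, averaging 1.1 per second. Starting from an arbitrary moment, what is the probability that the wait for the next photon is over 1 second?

0.3329

The wait for the next event is exponential with rate λ = 1.1 per second.
P(T > 1) = e^(−λt) = e^(−1.1 × 1) = e^(−1.1) ≈ 0.3329.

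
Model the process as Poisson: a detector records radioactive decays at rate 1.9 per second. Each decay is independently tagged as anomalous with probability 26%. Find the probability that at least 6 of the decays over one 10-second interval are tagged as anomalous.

0.3735

Thinning: the decays that are tagged as anomalous themselves form a Poisson process with rate 0.26 × 1.9 = 0.494 per second.
Over the interval, μ = 0.494 × 10 = 4.94 (a 10-second interval = 10 seconds).
P(N ≥ 6) = 1 − P(N ≤ 5) ≈ 0.3735.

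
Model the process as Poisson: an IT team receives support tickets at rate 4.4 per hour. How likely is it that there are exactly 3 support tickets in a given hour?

0.1743

With mean μ = 4.4 per hour,
P(N = 3) = e^(−μ) μ^3/3! = e^(−4.4) · 4.4^3/6 ≈ 0.1743.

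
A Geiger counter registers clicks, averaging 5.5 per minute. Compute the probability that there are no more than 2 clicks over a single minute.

With mean μ = 5.5 per minute,
P(N ≤ 2) = Σ_{j=0}^{2} e^(−μ) μ^j/j! ≈ 0.0884.

0.0884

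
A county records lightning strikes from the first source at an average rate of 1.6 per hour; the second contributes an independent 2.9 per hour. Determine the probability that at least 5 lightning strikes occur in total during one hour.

Independent Poisson processes superpose: combined rate λ = 1.6 + 2.9 = 4.5 per hour.
So μ = 4.5.
P(N ≥ 5) = 1 − P(N ≤ 4) ≈ 0.4679.

0.4679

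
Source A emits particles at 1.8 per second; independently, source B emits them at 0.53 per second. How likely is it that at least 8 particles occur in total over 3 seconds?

Independent Poisson processes superpose: combined rate λ = 1.8 + 0.53 = 2.33 per second.
Over the interval, μ = 2.33 × 3 = 6.99 (3 seconds).
P(N ≥ 8) = 1 − P(N ≤ 7) ≈ 0.3998.

0.3998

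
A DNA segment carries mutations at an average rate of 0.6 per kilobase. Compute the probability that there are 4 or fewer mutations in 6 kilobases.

Over the interval, μ = 0.6 × 6 = 3.6 (6 kilobases).
P(N ≤ 4) = Σ_{j=0}^{4} e^(−μ) μ^j/j! ≈ 0.7064.

0.7064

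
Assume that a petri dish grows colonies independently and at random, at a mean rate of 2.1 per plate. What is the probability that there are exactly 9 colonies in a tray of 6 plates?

0.0744

Over the interval, μ = 2.1 × 6 = 12.6 (a tray of 6 plates = 6 plates).
P(N = 9) = e^(−μ) μ^9/9! = e^(−12.6) · 12.6^9/362880 ≈ 0.0744.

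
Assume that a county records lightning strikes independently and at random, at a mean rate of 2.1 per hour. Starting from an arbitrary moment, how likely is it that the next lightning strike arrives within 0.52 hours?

Inter-arrival times are exponential with rate λ = 2.1 per hour.
P(T ≤ 0.52) = 1 − e^(−λt) = 1 − e^(−2.1 × 0.52) = 1 − e^(−1.092) ≈ 0.6645.

0.6645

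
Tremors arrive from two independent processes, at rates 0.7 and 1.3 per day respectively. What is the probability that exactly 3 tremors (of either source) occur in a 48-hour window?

0.1954

Independent Poisson processes superpose: combined rate λ = 0.7 + 1.3 = 2 per day.
Over the interval, μ = 2 × 2 = 4 (a 48-hour window = 2 days).
P(N = 3) = e^(−4) · 4^3/3! ≈ 0.1954.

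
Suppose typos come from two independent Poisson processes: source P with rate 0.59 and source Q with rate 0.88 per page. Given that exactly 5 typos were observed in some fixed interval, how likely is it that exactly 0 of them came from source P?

Given the total, each event is independently from source P with probability p = λ_P/(λ_P+λ_Q) = 0.59/1.47 ≈ 0.4014.
So K ~ Binomial(5, 0.59/1.47): P(K = 0) = C(5,0) · (0.59/1.47)^0 · (0.88/1.47)^5 ≈ 0.0769.

0.0769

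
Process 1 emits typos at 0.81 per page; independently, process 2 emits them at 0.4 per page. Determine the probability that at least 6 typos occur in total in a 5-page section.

0.5623

Independent Poisson processes superpose: combined rate λ = 0.81 + 0.4 = 1.21 per page.
Over the interval, μ = 1.21 × 5 = 6.05 (a 5-page section = 5 pages).
P(N ≥ 6) = 1 − P(N ≤ 5) ≈ 0.5623.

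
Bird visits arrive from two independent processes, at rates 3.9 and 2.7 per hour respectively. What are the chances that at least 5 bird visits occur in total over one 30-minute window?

0.2374

Independent Poisson processes superpose: combined rate λ = 3.9 + 2.7 = 6.6 per hour.
Over the interval, μ = 6.6 × 0.5 = 3.3 (a 30-minute window = 0.5 hours).
P(N ≥ 5) = 1 − P(N ≤ 4) ≈ 0.2374.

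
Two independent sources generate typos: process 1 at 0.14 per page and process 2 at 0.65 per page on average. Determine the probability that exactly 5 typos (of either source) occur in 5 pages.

0.1543

Independent Poisson processes superpose: combined rate λ = 0.14 + 0.65 = 0.79 per page.
Over the interval, μ = 0.79 × 5 = 3.95 (5 pages).
P(N = 5) = e^(−3.95) · 3.95^5/5! ≈ 0.1543.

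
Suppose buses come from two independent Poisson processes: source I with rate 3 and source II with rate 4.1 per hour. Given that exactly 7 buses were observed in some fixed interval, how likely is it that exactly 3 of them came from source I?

0.2936

Given the total, each event is independently from source I with probability p = λ_I/(λ_I+λ_II) = 3/7.1 ≈ 0.4225.
So K ~ Binomial(7, 3/7.1): P(K = 3) = C(7,3) · (3/7.1)^3 · (4.1/7.1)^4 ≈ 0.2936.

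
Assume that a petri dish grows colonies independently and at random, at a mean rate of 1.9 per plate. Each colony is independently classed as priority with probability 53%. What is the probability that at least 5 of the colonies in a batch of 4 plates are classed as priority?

0.3766

Thinning: the colonies that are classed as priority themselves form a Poisson process with rate 0.53 × 1.9 = 1.007 per plate.
Over the interval, μ = 1.007 × 4 = 4.028 (a batch of 4 plates = 4 plates).
P(N ≥ 5) = 1 − P(N ≤ 4) ≈ 0.3766.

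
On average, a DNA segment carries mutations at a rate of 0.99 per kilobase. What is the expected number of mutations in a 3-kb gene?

2.97

E[N] = λt = 0.99 × 3 = 2.97 (a 3-kb gene = 3 kilobases).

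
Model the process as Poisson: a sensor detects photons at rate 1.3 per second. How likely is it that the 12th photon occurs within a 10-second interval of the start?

Over the interval, μ = 1.3 × 10 = 13 (a 10-second interval = 10 seconds).
The 12th arrival falls in the interval iff at least 12 events occur there: P(S_12 ≤ t) = P(N ≥ 12) = 1 − P(N ≤ 11) ≈ 0.6468.

0.6468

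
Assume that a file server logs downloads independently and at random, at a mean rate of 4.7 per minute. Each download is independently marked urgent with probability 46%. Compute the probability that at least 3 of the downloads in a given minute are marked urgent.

0.3671

Thinning: the downloads that are marked urgent themselves form a Poisson process with rate 0.46 × 4.7 = 2.162 per minute.
So μ = 2.162.
P(N ≥ 3) = 1 − P(N ≤ 2) ≈ 0.3671.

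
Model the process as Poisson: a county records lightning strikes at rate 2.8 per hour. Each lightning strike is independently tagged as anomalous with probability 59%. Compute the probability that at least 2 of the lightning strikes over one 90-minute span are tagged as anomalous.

Thinning: the lightning strikes that are tagged as anomalous themselves form a Poisson process with rate 0.59 × 2.8 = 1.652 per hour.
Over the interval, μ = 1.652 × 1.5 = 2.478 (a 90-minute span = 1.5 hours).
P(N ≥ 2) = 1 − P(N ≤ 1) ≈ 0.7082.

0.7082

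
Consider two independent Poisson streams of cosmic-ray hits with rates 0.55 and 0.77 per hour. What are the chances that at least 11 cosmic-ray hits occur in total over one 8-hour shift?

Independent Poisson processes superpose: combined rate λ = 0.55 + 0.77 = 1.32 per hour.
Over the interval, μ = 1.32 × 8 = 10.56 (an 8-hour shift = 8 hours).
P(N ≥ 11) = 1 − P(N ≤ 10) ≈ 0.4867.

0.4867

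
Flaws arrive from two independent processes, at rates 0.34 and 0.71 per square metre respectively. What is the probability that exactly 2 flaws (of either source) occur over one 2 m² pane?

Independent Poisson processes superpose: combined rate λ = 0.34 + 0.71 = 1.05 per square metre.
Over the interval, μ = 1.05 × 2 = 2.1 (a 2 m² pane = 2 square metres).
P(N = 2) = e^(−2.1) · 2.1^2/2! ≈ 0.2700.

0.2700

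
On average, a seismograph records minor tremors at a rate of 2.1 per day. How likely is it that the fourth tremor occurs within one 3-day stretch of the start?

0.8736

Over the interval, μ = 2.1 × 3 = 6.3 (a 3-day stretch = 3 days).
The fourth arrival falls in the interval iff at least 4 events occur there: P(S_4 ≤ t) = P(N ≥ 4) = 1 − P(N ≤ 3) ≈ 0.8736.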